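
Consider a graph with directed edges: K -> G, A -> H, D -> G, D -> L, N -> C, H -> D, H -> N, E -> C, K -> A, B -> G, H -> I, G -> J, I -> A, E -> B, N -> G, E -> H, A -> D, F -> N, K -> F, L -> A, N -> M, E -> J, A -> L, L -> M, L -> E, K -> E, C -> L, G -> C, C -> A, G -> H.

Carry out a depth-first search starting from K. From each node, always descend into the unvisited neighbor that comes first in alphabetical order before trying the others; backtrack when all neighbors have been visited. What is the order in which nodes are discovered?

K -> A -> D -> G -> C -> L -> E -> B -> H -> I -> N -> M -> J -> F

Visit K
K → A
A → D
D → G
G → C
C → L
L → E
E → B
E → H
H → I
H → N
N → M
E → J
K → F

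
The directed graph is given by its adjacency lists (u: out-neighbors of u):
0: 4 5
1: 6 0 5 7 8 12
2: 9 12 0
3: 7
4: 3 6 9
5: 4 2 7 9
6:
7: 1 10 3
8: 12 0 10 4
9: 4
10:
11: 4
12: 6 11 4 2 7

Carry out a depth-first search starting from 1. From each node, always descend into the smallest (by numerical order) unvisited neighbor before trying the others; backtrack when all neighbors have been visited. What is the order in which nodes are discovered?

1 → 0 → 4 → 3 → 7 → 10 → 6 → 9 → 5 → 2 → 12 → 11 → 8

Visit 1
1 → 0
0 → 4
4 → 3
3 → 7
7 → 10
4 → 6
4 → 9
0 → 5
5 → 2
2 → 12
12 → 11
1 → 8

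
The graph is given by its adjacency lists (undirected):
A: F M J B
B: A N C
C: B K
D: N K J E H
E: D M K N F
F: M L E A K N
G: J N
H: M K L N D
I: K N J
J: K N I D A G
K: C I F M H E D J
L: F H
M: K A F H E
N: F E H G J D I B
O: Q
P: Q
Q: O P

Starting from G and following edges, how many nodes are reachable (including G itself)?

14

BFS from G visits: G, J, N, A, D, I, K, B, E, F, H, M, C, L
Reachable nodes: 14 of 17 total.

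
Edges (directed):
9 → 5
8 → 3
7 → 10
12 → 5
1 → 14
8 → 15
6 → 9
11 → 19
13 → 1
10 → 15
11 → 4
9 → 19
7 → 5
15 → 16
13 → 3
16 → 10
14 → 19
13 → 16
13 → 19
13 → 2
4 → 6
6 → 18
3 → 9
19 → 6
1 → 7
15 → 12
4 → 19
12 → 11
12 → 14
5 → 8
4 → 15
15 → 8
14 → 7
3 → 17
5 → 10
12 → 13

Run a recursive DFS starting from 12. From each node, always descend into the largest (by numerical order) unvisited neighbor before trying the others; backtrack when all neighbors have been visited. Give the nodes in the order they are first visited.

12 14 19 6 18 9 5 10 15 16 8 3 17 7 13 2 1 11 4

Visit 12
12 → 14
14 → 19
19 → 6
6 → 18
6 → 9
9 → 5
5 → 10
10 → 15
15 → 16
15 → 8
8 → 3
3 → 17
14 → 7
12 → 13
13 → 2
13 → 1
12 → 11
11 → 4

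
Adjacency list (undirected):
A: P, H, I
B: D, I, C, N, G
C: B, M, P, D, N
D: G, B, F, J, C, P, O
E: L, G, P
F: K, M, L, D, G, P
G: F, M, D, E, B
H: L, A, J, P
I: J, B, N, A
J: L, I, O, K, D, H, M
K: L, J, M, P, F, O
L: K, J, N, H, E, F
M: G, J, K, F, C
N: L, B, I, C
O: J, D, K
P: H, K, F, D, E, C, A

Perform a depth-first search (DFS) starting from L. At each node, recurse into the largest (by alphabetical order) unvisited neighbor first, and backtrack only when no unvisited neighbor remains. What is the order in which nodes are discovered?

Visit L
L → N
N → I
I → J
J → O
O → K
K → P
P → H
H → A
P → F
F → M
M → G
G → E
G → D
D → C
C → B

L → N → I → J → O → K → P → H → A → F → M → G → E → D → C → B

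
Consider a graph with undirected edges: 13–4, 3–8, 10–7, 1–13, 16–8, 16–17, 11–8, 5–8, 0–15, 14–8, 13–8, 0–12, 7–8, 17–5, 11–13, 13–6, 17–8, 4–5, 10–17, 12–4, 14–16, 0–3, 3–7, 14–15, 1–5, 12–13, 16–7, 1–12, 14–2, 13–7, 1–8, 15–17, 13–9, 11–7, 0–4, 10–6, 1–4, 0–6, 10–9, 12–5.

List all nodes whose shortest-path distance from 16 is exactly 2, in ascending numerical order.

Level 0: 16
Level 1: 7, 8, 14, 17
Level 2: 1, 2, 3, 5, 10, 11, 13, 15
Level 3: 0, 4, 6, 9, 12

1, 2, 3, 5, 10, 11, 13, 15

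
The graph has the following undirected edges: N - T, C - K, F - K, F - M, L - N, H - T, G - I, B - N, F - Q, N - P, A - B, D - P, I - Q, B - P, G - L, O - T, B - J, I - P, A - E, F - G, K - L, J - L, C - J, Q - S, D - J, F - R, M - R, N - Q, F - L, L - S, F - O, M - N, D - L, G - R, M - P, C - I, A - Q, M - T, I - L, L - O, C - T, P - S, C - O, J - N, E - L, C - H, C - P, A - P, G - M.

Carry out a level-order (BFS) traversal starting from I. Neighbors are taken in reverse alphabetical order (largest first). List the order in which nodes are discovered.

I → Q → P → L → G → C → S → N → F → A → M → D → B → O → K → J → E → R → T → H

Visit I; enqueue Q, P, L, G, C → queue [Q, P, L, G, C]
Visit Q; enqueue S, N, F, A → queue [P, L, G, C, S, N, F, A]
Visit P; enqueue M, D, B → queue [L, G, C, S, N, F, A, M, D, B]
Visit L; enqueue O, K, J, E → queue [G, C, S, N, F, A, M, D, B, O, K, J, E]
Visit G; enqueue R → queue [C, S, N, F, A, M, D, B, O, K, J, E, R]
Visit C; enqueue T, H → queue [S, N, F, A, M, D, B, O, K, J, E, R, T, H]
Visit S → queue [N, F, A, M, D, B, O, K, J, E, R, T, H]
Visit N → queue [F, A, M, D, B, O, K, J, E, R, T, H]
Visit F → queue [A, M, D, B, O, K, J, E, R, T, H]
Visit A → queue [M, D, B, O, K, J, E, R, T, H]
Visit M → queue [D, B, O, K, J, E, R, T, H]
Visit D → queue [B, O, K, J, E, R, T, H]
Visit B → queue [O, K, J, E, R, T, H]
Visit O → queue [K, J, E, R, T, H]
Visit K → queue [J, E, R, T, H]
Visit J → queue [E, R, T, H]
Visit E → queue [R, T, H]
Visit R → queue [T, H]
Visit T → queue [H]
Visit H → queue []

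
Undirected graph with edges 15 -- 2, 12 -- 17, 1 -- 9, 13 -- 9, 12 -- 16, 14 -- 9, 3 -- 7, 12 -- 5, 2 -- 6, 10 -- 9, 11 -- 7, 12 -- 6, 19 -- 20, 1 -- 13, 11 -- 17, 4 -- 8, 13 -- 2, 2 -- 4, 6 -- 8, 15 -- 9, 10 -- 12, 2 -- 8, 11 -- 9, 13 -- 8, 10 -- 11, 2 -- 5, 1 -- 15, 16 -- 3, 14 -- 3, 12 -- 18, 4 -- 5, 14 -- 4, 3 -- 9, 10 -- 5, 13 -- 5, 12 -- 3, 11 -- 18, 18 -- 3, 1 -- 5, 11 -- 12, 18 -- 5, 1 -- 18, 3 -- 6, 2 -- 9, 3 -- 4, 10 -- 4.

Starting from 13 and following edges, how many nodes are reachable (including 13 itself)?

18

BFS from 13 visits: 13, 9, 8, 5, 2, 1, 15, 14, 11, 10, 3, 6, 4, 18, 12, 17, 7, 16
Reachable nodes: 18 of 20 total.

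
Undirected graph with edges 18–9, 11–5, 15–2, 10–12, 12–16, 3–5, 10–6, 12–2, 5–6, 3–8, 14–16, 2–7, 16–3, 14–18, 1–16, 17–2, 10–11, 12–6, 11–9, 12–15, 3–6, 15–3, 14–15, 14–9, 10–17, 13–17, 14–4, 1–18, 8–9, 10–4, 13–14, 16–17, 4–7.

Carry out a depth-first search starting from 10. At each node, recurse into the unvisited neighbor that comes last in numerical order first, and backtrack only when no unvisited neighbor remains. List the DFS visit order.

Visit 10
10 → 17
17 → 16
16 → 14
14 → 18
18 → 9
9 → 11
11 → 5
5 → 6
6 → 12
12 → 15
15 → 3
3 → 8
15 → 2
2 → 7
7 → 4
18 → 1
14 → 13

10, 17, 16, 14, 18, 9, 11, 5, 6, 12, 15, 3, 8, 2, 7, 4, 1, 13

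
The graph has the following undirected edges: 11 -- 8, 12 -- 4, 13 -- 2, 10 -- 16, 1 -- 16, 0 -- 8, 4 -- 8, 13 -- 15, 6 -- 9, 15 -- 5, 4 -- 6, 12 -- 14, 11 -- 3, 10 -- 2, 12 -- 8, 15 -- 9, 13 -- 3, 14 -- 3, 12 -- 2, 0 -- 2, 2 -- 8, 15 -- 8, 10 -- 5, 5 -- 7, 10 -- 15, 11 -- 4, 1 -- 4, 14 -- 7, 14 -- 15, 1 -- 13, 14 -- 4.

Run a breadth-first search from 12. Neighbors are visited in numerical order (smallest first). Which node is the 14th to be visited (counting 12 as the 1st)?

7

Visit 12; enqueue 2, 4, 8, 14 → queue [2, 4, 8, 14]
Visit 2; enqueue 0, 10, 13 → queue [4, 8, 14, 0, 10, 13]
Visit 4; enqueue 1, 6, 11 → queue [8, 14, 0, 10, 13, 1, 6, 11]
Visit 8; enqueue 15 → queue [14, 0, 10, 13, 1, 6, 11, 15]
Visit 14; enqueue 3, 7 → queue [0, 10, 13, 1, 6, 11, 15, 3, 7]
Visit 0 → queue [10, 13, 1, 6, 11, 15, 3, 7]
Visit 10; enqueue 5, 16 → queue [13, 1, 6, 11, 15, 3, 7, 5, 16]
Visit 13 → queue [1, 6, 11, 15, 3, 7, 5, 16]
Visit 1 → queue [6, 11, 15, 3, 7, 5, 16]
Visit 6; enqueue 9 → queue [11, 15, 3, 7, 5, 16, 9]
Visit 11 → queue [15, 3, 7, 5, 16, 9]
Visit 15 → queue [3, 7, 5, 16, 9]
Visit 3 → queue [7, 5, 16, 9]
Visit 7 → queue [5, 16, 9]
Visit 5 → queue [16, 9]
Visit 16 → queue [9]
Visit 9 → queue []

Visit order: 12, 2, 4, 8, 14, 0, 10, 13, 1, 6, 11, 15, 3, 7, 5, 16, 9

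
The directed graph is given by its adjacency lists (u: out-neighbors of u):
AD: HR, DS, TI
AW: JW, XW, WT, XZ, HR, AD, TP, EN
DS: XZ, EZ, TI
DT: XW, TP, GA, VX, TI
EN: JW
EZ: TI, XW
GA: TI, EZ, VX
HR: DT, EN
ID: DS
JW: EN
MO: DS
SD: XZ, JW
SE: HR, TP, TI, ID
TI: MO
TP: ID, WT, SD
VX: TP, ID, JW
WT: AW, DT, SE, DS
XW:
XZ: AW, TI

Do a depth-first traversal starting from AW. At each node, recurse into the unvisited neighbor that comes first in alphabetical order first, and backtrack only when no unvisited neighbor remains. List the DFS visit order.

AW, AD, DS, EZ, TI, MO, XW, XZ, HR, DT, GA, VX, ID, JW, EN, TP, SD, WT, SE

Visit AW
AW → AD
AD → DS
DS → EZ
EZ → TI
TI → MO
EZ → XW
DS → XZ
AD → HR
HR → DT
DT → GA
GA → VX
VX → ID
VX → JW
JW → EN
VX → TP
TP → SD
TP → WT
WT → SE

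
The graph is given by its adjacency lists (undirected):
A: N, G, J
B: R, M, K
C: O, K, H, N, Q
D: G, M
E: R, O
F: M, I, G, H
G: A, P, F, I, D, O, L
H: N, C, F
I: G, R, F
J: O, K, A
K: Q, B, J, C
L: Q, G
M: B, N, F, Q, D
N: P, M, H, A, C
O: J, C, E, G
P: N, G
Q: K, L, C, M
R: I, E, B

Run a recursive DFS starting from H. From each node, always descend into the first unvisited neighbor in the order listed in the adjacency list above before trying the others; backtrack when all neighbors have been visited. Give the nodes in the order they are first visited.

H N P G A J O C K Q L M B R I F E D

Visit H
H → N
N → P
P → G
G → A
A → J
J → O
O → C
C → K
K → Q
Q → L
Q → M
M → B
B → R
R → I
I → F
R → E
M → D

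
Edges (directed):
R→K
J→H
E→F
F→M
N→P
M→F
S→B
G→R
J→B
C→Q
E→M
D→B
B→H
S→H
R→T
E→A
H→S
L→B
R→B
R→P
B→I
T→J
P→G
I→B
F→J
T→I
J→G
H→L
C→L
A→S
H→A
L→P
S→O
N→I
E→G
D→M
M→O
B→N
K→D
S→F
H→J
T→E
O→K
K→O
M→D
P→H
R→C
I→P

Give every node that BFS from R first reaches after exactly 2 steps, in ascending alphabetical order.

D, E, G, H, I, J, L, N, O, Q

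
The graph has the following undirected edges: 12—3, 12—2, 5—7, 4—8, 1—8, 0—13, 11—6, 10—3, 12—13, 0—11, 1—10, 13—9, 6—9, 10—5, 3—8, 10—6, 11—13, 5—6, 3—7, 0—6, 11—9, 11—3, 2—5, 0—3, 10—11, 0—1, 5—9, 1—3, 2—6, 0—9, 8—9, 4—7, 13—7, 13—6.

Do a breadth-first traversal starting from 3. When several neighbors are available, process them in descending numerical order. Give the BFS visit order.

3 -> 12 -> 11 -> 10 -> 8 -> 7 -> 1 -> 0 -> 13 -> 2 -> 9 -> 6 -> 5 -> 4

Visit 3; enqueue 12, 11, 10, 8, 7, 1, 0 → queue [12, 11, 10, 8, 7, 1, 0]
Visit 12; enqueue 13, 2 → queue [11, 10, 8, 7, 1, 0, 13, 2]
Visit 11; enqueue 9, 6 → queue [10, 8, 7, 1, 0, 13, 2, 9, 6]
Visit 10; enqueue 5 → queue [8, 7, 1, 0, 13, 2, 9, 6, 5]
Visit 8; enqueue 4 → queue [7, 1, 0, 13, 2, 9, 6, 5, 4]
Visit 7 → queue [1, 0, 13, 2, 9, 6, 5, 4]
Visit 1 → queue [0, 13, 2, 9, 6, 5, 4]
Visit 0 → queue [13, 2, 9, 6, 5, 4]
Visit 13 → queue [2, 9, 6, 5, 4]
Visit 2 → queue [9, 6, 5, 4]
Visit 9 → queue [6, 5, 4]
Visit 6 → queue [5, 4]
Visit 5 → queue [4]
Visit 4 → queue []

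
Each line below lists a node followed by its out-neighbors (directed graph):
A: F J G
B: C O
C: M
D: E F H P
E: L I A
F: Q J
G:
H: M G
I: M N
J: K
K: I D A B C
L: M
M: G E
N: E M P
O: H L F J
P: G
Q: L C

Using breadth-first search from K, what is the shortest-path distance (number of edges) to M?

2

Level 0: K
Level 1: A, B, C, D, I
Level 2: E, F, G, H, J, M, N, O, P
Level 3: L, Q
M first appears at level 2.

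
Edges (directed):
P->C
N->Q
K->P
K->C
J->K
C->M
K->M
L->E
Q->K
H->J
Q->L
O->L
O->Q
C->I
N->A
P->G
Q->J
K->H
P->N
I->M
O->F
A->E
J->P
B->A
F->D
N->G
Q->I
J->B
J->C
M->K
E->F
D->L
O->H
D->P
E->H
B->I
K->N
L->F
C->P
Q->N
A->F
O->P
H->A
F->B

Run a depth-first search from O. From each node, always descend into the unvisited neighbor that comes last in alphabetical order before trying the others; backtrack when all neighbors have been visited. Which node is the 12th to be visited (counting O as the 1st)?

Visit O
O → Q
Q → N
N → G
N → A
A → F
F → D
D → P
P → C
C → M
M → K
K → H
H → J
J → B
B → I
D → L
L → E

Visit order: O, Q, N, G, A, F, D, P, C, M, K, H, J, B, I, L, E

H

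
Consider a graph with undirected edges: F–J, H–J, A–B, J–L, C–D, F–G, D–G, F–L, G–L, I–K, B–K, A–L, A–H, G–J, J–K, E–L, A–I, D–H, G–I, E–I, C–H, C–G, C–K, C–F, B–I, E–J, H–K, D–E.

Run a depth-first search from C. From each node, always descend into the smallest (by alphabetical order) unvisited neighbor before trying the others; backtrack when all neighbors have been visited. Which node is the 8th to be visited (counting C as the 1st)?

Visit C
C → D
D → E
E → I
I → A
A → B
B → K
K → H
H → J
J → F
F → G
G → L

Visit order: C, D, E, I, A, B, K, H, J, F, G, L

H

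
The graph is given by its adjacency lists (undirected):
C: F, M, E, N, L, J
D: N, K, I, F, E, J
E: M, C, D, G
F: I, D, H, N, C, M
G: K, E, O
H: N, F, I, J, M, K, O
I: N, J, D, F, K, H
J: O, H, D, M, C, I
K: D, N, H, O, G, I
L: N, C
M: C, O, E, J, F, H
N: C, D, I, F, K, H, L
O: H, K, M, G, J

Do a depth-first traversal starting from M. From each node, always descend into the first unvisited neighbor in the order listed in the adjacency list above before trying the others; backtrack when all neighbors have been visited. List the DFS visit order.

M -> C -> F -> I -> N -> D -> K -> H -> J -> O -> G -> E -> L

Visit M
M → C
C → F
F → I
I → N
N → D
D → K
K → H
H → J
J → O
O → G
G → E
N → L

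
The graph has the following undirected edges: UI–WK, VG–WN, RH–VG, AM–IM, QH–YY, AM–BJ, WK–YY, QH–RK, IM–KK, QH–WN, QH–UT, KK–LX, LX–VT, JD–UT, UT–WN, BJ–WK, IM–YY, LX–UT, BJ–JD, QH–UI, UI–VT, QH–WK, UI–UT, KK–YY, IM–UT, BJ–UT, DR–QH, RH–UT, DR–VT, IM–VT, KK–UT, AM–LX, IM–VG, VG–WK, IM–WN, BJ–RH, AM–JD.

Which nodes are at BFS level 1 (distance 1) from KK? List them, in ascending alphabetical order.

IM, LX, UT, YY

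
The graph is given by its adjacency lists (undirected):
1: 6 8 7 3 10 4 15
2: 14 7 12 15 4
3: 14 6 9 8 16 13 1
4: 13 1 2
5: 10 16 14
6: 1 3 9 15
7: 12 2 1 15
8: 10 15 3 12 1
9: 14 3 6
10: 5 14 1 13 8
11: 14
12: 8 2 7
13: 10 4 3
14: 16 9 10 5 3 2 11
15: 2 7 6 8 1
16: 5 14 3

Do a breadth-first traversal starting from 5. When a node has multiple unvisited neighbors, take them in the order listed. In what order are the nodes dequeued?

Visit 5; enqueue 10, 16, 14 → queue [10, 16, 14]
Visit 10; enqueue 1, 13, 8 → queue [16, 14, 1, 13, 8]
Visit 16; enqueue 3 → queue [14, 1, 13, 8, 3]
Visit 14; enqueue 9, 2, 11 → queue [1, 13, 8, 3, 9, 2, 11]
Visit 1; enqueue 6, 7, 4, 15 → queue [13, 8, 3, 9, 2, 11, 6, 7, 4, 15]
Visit 13 → queue [8, 3, 9, 2, 11, 6, 7, 4, 15]
Visit 8; enqueue 12 → queue [3, 9, 2, 11, 6, 7, 4, 15, 12]
Visit 3 → queue [9, 2, 11, 6, 7, 4, 15, 12]
Visit 9 → queue [2, 11, 6, 7, 4, 15, 12]
Visit 2 → queue [11, 6, 7, 4, 15, 12]
Visit 11 → queue [6, 7, 4, 15, 12]
Visit 6 → queue [7, 4, 15, 12]
Visit 7 → queue [4, 15, 12]
Visit 4 → queue [15, 12]
Visit 15 → queue [12]
Visit 12 → queue []

5, 10, 16, 14, 1, 13, 8, 3, 9, 2, 11, 6, 7, 4, 15, 12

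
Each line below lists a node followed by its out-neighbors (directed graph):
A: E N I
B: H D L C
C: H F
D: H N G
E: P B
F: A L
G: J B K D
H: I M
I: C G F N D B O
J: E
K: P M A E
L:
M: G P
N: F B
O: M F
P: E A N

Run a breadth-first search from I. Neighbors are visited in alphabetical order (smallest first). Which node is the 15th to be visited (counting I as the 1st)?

E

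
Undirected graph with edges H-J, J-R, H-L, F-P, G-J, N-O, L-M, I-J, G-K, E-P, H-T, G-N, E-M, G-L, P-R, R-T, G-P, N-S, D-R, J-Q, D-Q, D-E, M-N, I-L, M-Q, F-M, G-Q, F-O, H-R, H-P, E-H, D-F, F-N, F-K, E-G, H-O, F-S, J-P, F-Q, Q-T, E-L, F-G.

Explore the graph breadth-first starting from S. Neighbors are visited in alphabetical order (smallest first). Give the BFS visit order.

Visit S; enqueue F, N → queue [F, N]
Visit F; enqueue D, G, K, M, O, P, Q → queue [N, D, G, K, M, O, P, Q]
Visit N → queue [D, G, K, M, O, P, Q]
Visit D; enqueue E, R → queue [G, K, M, O, P, Q, E, R]
Visit G; enqueue J, L → queue [K, M, O, P, Q, E, R, J, L]
Visit K → queue [M, O, P, Q, E, R, J, L]
Visit M → queue [O, P, Q, E, R, J, L]
Visit O; enqueue H → queue [P, Q, E, R, J, L, H]
Visit P → queue [Q, E, R, J, L, H]
Visit Q; enqueue T → queue [E, R, J, L, H, T]
Visit E → queue [R, J, L, H, T]
Visit R → queue [J, L, H, T]
Visit J; enqueue I → queue [L, H, T, I]
Visit L → queue [H, T, I]
Visit H → queue [T, I]
Visit T → queue [I]
Visit I → queue []

S, F, N, D, G, K, M, O, P, Q, E, R, J, L, H, T, I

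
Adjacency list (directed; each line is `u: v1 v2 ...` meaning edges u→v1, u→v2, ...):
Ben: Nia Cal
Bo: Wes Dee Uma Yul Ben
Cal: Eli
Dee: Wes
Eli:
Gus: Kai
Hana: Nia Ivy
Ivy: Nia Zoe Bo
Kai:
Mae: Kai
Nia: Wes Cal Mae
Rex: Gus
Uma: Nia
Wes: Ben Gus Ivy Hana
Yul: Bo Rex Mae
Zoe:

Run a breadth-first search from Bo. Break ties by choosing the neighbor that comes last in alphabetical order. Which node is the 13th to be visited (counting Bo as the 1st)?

Cal

Visit Bo; enqueue Yul, Wes, Uma, Dee, Ben → queue [Yul, Wes, Uma, Dee, Ben]
Visit Yul; enqueue Rex, Mae → queue [Wes, Uma, Dee, Ben, Rex, Mae]
Visit Wes; enqueue Ivy, Hana, Gus → queue [Uma, Dee, Ben, Rex, Mae, Ivy, Hana, Gus]
Visit Uma; enqueue Nia → queue [Dee, Ben, Rex, Mae, Ivy, Hana, Gus, Nia]
Visit Dee → queue [Ben, Rex, Mae, Ivy, Hana, Gus, Nia]
Visit Ben; enqueue Cal → queue [Rex, Mae, Ivy, Hana, Gus, Nia, Cal]
Visit Rex → queue [Mae, Ivy, Hana, Gus, Nia, Cal]
Visit Mae; enqueue Kai → queue [Ivy, Hana, Gus, Nia, Cal, Kai]
Visit Ivy; enqueue Zoe → queue [Hana, Gus, Nia, Cal, Kai, Zoe]
Visit Hana → queue [Gus, Nia, Cal, Kai, Zoe]
Visit Gus → queue [Nia, Cal, Kai, Zoe]
Visit Nia → queue [Cal, Kai, Zoe]
Visit Cal; enqueue Eli → queue [Kai, Zoe, Eli]
Visit Kai → queue [Zoe, Eli]
Visit Zoe → queue [Eli]
Visit Eli → queue []

Visit order: Bo, Yul, Wes, Uma, Dee, Ben, Rex, Mae, Ivy, Hana, Gus, Nia, Cal, Kai, Zoe, Eli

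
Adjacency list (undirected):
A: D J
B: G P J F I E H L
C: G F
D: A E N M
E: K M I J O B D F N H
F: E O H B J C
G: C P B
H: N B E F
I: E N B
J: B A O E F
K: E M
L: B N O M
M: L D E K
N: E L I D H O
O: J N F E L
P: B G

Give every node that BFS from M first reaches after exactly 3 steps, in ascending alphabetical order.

Level 0: M
Level 1: D, E, K, L
Level 2: A, B, F, H, I, J, N, O
Level 3: C, G, P

C, G, P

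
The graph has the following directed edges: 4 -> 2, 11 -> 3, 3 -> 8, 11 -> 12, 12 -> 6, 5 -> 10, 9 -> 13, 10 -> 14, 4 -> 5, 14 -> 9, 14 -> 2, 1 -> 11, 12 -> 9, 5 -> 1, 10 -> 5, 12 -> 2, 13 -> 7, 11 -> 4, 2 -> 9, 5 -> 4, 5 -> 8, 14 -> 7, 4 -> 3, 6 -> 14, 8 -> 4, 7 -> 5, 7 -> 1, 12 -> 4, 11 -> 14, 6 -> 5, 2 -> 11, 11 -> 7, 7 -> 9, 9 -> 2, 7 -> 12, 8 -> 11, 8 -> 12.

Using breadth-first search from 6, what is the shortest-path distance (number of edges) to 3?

3

Level 0: 6
Level 1: 5, 14
Level 2: 1, 2, 4, 7, 8, 9, 10
Level 3: 3, 11, 12, 13
3 first appears at level 3.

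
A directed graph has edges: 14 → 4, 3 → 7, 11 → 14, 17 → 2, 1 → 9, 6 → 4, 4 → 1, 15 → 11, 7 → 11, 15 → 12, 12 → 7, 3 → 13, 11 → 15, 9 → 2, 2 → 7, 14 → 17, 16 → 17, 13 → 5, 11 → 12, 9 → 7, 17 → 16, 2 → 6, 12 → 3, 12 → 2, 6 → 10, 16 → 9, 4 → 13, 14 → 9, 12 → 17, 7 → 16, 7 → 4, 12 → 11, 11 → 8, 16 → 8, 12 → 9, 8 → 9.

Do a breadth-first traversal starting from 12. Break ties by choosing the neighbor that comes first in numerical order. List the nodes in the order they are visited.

Visit 12; enqueue 2, 3, 7, 9, 11, 17 → queue [2, 3, 7, 9, 11, 17]
Visit 2; enqueue 6 → queue [3, 7, 9, 11, 17, 6]
Visit 3; enqueue 13 → queue [7, 9, 11, 17, 6, 13]
Visit 7; enqueue 4, 16 → queue [9, 11, 17, 6, 13, 4, 16]
Visit 9 → queue [11, 17, 6, 13, 4, 16]
Visit 11; enqueue 8, 14, 15 → queue [17, 6, 13, 4, 16, 8, 14, 15]
Visit 17 → queue [6, 13, 4, 16, 8, 14, 15]
Visit 6; enqueue 10 → queue [13, 4, 16, 8, 14, 15, 10]
Visit 13; enqueue 5 → queue [4, 16, 8, 14, 15, 10, 5]
Visit 4; enqueue 1 → queue [16, 8, 14, 15, 10, 5, 1]
Visit 16 → queue [8, 14, 15, 10, 5, 1]
Visit 8 → queue [14, 15, 10, 5, 1]
Visit 14 → queue [15, 10, 5, 1]
Visit 15 → queue [10, 5, 1]
Visit 10 → queue [5, 1]
Visit 5 → queue [1]
Visit 1 → queue []

12 → 2 → 3 → 7 → 9 → 11 → 17 → 6 → 13 → 4 → 16 → 8 → 14 → 15 → 10 → 5 → 1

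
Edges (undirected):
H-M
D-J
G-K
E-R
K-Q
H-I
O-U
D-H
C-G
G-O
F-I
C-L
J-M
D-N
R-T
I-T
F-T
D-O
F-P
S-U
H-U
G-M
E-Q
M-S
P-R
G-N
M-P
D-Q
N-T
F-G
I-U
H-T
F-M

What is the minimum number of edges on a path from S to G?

2

Level 0: S
Level 1: M, U
Level 2: F, G, H, I, J, O, P
Level 3: C, D, K, N, R, T
Level 4: E, L, Q
G first appears at level 2.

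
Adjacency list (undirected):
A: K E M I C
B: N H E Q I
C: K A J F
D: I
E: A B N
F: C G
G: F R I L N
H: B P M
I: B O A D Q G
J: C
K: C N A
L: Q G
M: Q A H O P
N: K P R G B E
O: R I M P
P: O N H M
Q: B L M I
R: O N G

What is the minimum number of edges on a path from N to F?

Level 0: N
Level 1: B, E, G, K, P, R
Level 2: A, C, F, H, I, L, M, O, Q
Level 3: D, J
F first appears at level 2.

2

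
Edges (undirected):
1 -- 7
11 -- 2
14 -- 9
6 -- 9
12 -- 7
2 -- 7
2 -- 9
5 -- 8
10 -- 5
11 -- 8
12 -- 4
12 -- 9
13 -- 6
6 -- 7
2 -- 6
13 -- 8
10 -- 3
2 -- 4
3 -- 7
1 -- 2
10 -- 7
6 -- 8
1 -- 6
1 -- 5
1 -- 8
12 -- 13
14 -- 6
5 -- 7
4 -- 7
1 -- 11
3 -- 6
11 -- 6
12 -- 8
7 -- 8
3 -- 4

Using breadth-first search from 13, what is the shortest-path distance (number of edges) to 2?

Level 0: 13
Level 1: 6, 8, 12
Level 2: 1, 2, 3, 4, 5, 7, 9, 11, 14
Level 3: 10
2 first appears at level 2.

2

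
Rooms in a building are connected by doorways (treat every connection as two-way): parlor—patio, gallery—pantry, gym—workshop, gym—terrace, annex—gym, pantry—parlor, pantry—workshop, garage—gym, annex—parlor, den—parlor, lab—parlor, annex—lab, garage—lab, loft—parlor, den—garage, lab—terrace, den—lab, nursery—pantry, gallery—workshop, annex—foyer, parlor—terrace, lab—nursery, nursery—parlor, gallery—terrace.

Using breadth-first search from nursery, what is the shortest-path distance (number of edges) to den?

2

Level 0: nursery
Level 1: lab, pantry, parlor
Level 2: annex, den, gallery, garage, loft, patio, terrace, workshop
Level 3: foyer, gym
den first appears at level 2.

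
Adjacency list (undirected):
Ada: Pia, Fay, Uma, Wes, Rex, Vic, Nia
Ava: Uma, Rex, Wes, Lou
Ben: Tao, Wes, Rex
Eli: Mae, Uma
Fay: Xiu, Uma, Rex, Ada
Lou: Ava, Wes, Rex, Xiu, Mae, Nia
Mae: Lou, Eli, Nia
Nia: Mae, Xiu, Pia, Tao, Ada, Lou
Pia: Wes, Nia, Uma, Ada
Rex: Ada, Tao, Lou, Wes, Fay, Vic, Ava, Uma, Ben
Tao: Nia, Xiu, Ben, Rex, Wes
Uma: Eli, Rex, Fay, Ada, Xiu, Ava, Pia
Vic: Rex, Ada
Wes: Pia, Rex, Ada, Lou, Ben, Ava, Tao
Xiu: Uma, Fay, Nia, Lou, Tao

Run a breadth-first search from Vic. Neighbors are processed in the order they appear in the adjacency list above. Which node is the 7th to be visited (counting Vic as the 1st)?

Fay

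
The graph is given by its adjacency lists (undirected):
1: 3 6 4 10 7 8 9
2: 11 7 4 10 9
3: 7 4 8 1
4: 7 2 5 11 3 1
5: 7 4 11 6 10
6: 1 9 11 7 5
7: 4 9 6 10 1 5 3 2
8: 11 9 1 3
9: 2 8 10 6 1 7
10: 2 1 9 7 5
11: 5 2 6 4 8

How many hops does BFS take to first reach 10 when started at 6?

Level 0: 6
Level 1: 1, 5, 7, 9, 11
Level 2: 2, 3, 4, 8, 10
10 first appears at level 2.

2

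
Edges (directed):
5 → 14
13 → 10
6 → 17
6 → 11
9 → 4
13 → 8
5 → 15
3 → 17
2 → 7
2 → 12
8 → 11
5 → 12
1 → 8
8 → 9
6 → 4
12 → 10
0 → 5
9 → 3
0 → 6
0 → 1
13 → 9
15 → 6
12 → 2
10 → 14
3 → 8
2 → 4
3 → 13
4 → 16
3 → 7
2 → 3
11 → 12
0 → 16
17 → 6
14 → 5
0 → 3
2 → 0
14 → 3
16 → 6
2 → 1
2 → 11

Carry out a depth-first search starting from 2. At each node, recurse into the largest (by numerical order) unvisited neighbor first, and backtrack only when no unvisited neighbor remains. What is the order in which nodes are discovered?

Visit 2
2 → 12
12 → 10
10 → 14
14 → 5
5 → 15
15 → 6
6 → 17
6 → 11
6 → 4
4 → 16
14 → 3
3 → 13
13 → 9
13 → 8
3 → 7
2 → 1
2 → 0

2 -> 12 -> 10 -> 14 -> 5 -> 15 -> 6 -> 17 -> 11 -> 4 -> 16 -> 3 -> 13 -> 9 -> 8 -> 7 -> 1 -> 0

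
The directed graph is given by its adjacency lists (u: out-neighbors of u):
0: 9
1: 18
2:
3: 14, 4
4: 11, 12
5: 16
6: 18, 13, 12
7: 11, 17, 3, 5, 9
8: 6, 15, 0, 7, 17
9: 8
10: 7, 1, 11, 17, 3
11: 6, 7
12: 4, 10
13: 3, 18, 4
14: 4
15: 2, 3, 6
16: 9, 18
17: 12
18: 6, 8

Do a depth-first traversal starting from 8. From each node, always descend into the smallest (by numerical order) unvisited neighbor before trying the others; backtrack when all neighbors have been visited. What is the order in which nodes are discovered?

8 0 9 6 12 4 11 7 3 14 5 16 18 17 10 1 13 15 2

Visit 8
8 → 0
0 → 9
8 → 6
6 → 12
12 → 4
4 → 11
11 → 7
7 → 3
3 → 14
7 → 5
5 → 16
16 → 18
7 → 17
12 → 10
10 → 1
6 → 13
8 → 15
15 → 2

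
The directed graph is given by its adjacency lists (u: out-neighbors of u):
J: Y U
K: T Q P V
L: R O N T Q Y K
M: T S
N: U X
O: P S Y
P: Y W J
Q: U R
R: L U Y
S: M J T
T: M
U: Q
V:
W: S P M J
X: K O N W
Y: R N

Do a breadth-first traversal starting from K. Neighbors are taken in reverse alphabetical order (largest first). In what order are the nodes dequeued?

K V T Q P M U R Y W J S L N O X

Visit K; enqueue V, T, Q, P → queue [V, T, Q, P]
Visit V → queue [T, Q, P]
Visit T; enqueue M → queue [Q, P, M]
Visit Q; enqueue U, R → queue [P, M, U, R]
Visit P; enqueue Y, W, J → queue [M, U, R, Y, W, J]
Visit M; enqueue S → queue [U, R, Y, W, J, S]
Visit U → queue [R, Y, W, J, S]
Visit R; enqueue L → queue [Y, W, J, S, L]
Visit Y; enqueue N → queue [W, J, S, L, N]
Visit W → queue [J, S, L, N]
Visit J → queue [S, L, N]
Visit S → queue [L, N]
Visit L; enqueue O → queue [N, O]
Visit N; enqueue X → queue [O, X]
Visit O → queue [X]
Visit X → queue []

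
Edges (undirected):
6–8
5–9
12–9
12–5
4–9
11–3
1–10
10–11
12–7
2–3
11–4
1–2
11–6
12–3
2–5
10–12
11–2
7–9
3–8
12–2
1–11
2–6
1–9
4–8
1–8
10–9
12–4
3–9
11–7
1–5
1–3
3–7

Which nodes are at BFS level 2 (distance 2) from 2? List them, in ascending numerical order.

4, 7, 8, 9, 10

Level 0: 2
Level 1: 1, 3, 5, 6, 11, 12
Level 2: 4, 7, 8, 9, 10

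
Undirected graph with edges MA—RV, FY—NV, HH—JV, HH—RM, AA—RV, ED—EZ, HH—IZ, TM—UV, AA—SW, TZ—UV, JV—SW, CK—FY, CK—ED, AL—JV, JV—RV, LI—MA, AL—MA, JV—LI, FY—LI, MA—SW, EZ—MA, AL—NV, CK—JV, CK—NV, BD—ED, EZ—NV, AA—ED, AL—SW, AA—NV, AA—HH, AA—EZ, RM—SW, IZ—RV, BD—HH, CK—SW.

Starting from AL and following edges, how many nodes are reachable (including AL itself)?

BFS from AL visits: AL, SW, NV, MA, JV, RM, CK, AA, FY, EZ, RV, LI, HH, ED, IZ, BD
Reachable nodes: 16 of 19 total.

16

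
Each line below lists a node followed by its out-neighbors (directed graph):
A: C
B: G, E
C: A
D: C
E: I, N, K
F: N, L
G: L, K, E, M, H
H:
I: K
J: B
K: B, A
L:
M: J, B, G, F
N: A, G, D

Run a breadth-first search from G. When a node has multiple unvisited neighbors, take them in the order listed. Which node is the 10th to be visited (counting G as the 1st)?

Visit G; enqueue L, K, E, M, H → queue [L, K, E, M, H]
Visit L → queue [K, E, M, H]
Visit K; enqueue B, A → queue [E, M, H, B, A]
Visit E; enqueue I, N → queue [M, H, B, A, I, N]
Visit M; enqueue J, F → queue [H, B, A, I, N, J, F]
Visit H → queue [B, A, I, N, J, F]
Visit B → queue [A, I, N, J, F]
Visit A; enqueue C → queue [I, N, J, F, C]
Visit I → queue [N, J, F, C]
Visit N; enqueue D → queue [J, F, C, D]
Visit J → queue [F, C, D]
Visit F → queue [C, D]
Visit C → queue [D]
Visit D → queue []

Visit order: G, L, K, E, M, H, B, A, I, N, J, F, C, D

N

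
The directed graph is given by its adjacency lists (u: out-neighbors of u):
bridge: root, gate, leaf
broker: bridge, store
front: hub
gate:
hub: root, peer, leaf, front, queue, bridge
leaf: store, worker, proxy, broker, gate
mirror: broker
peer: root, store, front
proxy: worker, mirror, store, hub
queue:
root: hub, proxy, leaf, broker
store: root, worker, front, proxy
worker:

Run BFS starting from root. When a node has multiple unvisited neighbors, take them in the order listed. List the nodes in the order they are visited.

Visit root; enqueue hub, proxy, leaf, broker → queue [hub, proxy, leaf, broker]
Visit hub; enqueue peer, front, queue, bridge → queue [proxy, leaf, broker, peer, front, queue, bridge]
Visit proxy; enqueue worker, mirror, store → queue [leaf, broker, peer, front, queue, bridge, worker, mirror, store]
Visit leaf; enqueue gate → queue [broker, peer, front, queue, bridge, worker, mirror, store, gate]
Visit broker → queue [peer, front, queue, bridge, worker, mirror, store, gate]
Visit peer → queue [front, queue, bridge, worker, mirror, store, gate]
Visit front → queue [queue, bridge, worker, mirror, store, gate]
Visit queue → queue [bridge, worker, mirror, store, gate]
Visit bridge → queue [worker, mirror, store, gate]
Visit worker → queue [mirror, store, gate]
Visit mirror → queue [store, gate]
Visit store → queue [gate]
Visit gate → queue []

root -> hub -> proxy -> leaf -> broker -> peer -> front -> queue -> bridge -> worker -> mirror -> store -> gate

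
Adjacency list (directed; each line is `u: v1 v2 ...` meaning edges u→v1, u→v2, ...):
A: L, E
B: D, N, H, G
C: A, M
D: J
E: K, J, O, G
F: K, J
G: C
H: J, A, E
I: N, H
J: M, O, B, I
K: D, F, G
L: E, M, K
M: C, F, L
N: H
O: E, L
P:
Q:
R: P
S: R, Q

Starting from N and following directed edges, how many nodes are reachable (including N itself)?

BFS from N visits: N, H, J, A, E, M, O, B, I, L, K, G, C, F, D
Reachable nodes: 15 of 19 total.

15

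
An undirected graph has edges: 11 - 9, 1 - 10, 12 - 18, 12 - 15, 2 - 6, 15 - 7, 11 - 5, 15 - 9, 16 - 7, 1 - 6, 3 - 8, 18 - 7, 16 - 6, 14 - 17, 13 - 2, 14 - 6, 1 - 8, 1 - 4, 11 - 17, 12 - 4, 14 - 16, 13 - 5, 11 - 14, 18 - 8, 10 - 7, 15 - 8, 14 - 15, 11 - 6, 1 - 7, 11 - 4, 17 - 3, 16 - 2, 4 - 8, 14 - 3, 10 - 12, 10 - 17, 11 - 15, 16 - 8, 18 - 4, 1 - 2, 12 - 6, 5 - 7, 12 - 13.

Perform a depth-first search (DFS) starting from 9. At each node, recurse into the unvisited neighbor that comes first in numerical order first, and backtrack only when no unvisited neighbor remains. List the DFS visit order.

9, 11, 4, 1, 2, 6, 12, 10, 7, 5, 13, 15, 8, 3, 14, 16, 17, 18

Visit 9
9 → 11
11 → 4
4 → 1
1 → 2
2 → 6
6 → 12
12 → 10
10 → 7
7 → 5
5 → 13
7 → 15
15 → 8
8 → 3
3 → 14
14 → 16
14 → 17
8 → 18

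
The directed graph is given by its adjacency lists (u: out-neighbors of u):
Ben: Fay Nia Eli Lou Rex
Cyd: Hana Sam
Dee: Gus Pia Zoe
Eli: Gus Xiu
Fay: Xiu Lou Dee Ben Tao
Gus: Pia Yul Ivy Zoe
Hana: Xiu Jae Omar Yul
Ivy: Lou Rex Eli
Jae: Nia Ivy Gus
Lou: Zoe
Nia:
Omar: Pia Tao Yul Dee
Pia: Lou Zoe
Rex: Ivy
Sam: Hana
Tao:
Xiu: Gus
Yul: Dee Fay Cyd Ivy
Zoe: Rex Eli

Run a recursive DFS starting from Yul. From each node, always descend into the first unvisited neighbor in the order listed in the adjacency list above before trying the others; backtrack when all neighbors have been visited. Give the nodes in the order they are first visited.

Visit Yul
Yul → Dee
Dee → Gus
Gus → Pia
Pia → Lou
Lou → Zoe
Zoe → Rex
Rex → Ivy
Ivy → Eli
Eli → Xiu
Yul → Fay
Fay → Ben
Ben → Nia
Fay → Tao
Yul → Cyd
Cyd → Hana
Hana → Jae
Hana → Omar
Cyd → Sam

Yul -> Dee -> Gus -> Pia -> Lou -> Zoe -> Rex -> Ivy -> Eli -> Xiu -> Fay -> Ben -> Nia -> Tao -> Cyd -> Hana -> Jae -> Omar -> Sam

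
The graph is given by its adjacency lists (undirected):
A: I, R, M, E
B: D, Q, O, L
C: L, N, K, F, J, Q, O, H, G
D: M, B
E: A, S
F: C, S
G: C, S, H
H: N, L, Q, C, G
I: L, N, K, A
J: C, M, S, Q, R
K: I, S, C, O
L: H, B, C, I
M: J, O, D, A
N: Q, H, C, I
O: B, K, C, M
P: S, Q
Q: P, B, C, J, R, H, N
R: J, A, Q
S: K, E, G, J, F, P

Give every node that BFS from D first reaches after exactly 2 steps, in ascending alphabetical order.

Level 0: D
Level 1: B, M
Level 2: A, J, L, O, Q
Level 3: C, E, H, I, K, N, P, R, S
Level 4: F, G

A, J, L, O, Q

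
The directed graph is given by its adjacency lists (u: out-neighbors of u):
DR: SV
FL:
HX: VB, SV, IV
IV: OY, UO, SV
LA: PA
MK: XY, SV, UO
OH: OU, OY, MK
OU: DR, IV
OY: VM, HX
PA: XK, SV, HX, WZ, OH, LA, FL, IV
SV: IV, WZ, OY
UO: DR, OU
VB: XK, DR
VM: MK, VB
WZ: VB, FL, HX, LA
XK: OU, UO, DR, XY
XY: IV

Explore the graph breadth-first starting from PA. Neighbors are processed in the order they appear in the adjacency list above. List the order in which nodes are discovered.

PA, XK, SV, HX, WZ, OH, LA, FL, IV, OU, UO, DR, XY, OY, VB, MK, VM

Visit PA; enqueue XK, SV, HX, WZ, OH, LA, FL, IV → queue [XK, SV, HX, WZ, OH, LA, FL, IV]
Visit XK; enqueue OU, UO, DR, XY → queue [SV, HX, WZ, OH, LA, FL, IV, OU, UO, DR, XY]
Visit SV; enqueue OY → queue [HX, WZ, OH, LA, FL, IV, OU, UO, DR, XY, OY]
Visit HX; enqueue VB → queue [WZ, OH, LA, FL, IV, OU, UO, DR, XY, OY, VB]
Visit WZ → queue [OH, LA, FL, IV, OU, UO, DR, XY, OY, VB]
Visit OH; enqueue MK → queue [LA, FL, IV, OU, UO, DR, XY, OY, VB, MK]
Visit LA → queue [FL, IV, OU, UO, DR, XY, OY, VB, MK]
Visit FL → queue [IV, OU, UO, DR, XY, OY, VB, MK]
Visit IV → queue [OU, UO, DR, XY, OY, VB, MK]
Visit OU → queue [UO, DR, XY, OY, VB, MK]
Visit UO → queue [DR, XY, OY, VB, MK]
Visit DR → queue [XY, OY, VB, MK]
Visit XY → queue [OY, VB, MK]
Visit OY; enqueue VM → queue [VB, MK, VM]
Visit VB → queue [MK, VM]
Visit MK → queue [VM]
Visit VM → queue []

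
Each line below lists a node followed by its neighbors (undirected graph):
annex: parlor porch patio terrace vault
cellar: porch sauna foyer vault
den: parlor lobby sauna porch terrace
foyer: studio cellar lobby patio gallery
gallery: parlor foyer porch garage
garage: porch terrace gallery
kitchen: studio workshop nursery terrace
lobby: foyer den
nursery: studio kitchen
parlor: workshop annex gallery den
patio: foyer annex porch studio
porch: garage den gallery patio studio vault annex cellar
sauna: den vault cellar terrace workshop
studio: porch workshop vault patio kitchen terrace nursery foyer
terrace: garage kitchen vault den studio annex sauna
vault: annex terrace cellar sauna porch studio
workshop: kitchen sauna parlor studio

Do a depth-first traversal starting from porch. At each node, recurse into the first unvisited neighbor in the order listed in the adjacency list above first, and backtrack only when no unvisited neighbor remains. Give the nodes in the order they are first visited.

porch → garage → terrace → kitchen → studio → workshop → sauna → den → parlor → annex → patio → foyer → cellar → vault → lobby → gallery → nursery

Visit porch
porch → garage
garage → terrace
terrace → kitchen
kitchen → studio
studio → workshop
workshop → sauna
sauna → den
den → parlor
parlor → annex
annex → patio
patio → foyer
foyer → cellar
cellar → vault
foyer → lobby
foyer → gallery
studio → nursery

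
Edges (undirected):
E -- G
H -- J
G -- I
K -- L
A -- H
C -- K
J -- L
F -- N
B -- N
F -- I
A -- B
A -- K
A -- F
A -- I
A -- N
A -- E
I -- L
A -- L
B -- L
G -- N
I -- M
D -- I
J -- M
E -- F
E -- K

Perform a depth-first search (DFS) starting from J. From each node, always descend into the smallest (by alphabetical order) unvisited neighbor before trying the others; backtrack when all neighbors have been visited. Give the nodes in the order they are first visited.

Visit J
J → H
H → A
A → B
B → L
L → I
I → D
I → F
F → E
E → G
G → N
E → K
K → C
I → M

J, H, A, B, L, I, D, F, E, G, N, K, C, M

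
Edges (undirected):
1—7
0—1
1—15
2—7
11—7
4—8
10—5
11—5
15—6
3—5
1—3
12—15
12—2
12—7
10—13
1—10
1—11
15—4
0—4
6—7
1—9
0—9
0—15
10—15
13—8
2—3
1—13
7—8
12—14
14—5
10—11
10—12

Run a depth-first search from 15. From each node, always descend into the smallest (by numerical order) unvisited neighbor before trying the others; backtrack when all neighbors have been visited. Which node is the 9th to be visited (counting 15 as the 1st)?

4

Visit 15
15 → 0
0 → 1
1 → 3
3 → 2
2 → 7
7 → 6
7 → 8
8 → 4
8 → 13
13 → 10
10 → 5
5 → 11
5 → 14
14 → 12
1 → 9

Visit order: 15, 0, 1, 3, 2, 7, 6, 8, 4, 13, 10, 5, 11, 14, 12, 9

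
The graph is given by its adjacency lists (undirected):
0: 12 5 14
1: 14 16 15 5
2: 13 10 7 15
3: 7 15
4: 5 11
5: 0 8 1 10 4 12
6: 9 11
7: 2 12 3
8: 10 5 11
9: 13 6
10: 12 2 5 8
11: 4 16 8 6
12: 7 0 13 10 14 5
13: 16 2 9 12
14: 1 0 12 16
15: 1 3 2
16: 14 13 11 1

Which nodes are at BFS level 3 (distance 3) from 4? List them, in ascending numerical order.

2, 7, 9, 13, 14, 15

Level 0: 4
Level 1: 5, 11
Level 2: 0, 1, 6, 8, 10, 12, 16
Level 3: 2, 7, 9, 13, 14, 15
Level 4: 3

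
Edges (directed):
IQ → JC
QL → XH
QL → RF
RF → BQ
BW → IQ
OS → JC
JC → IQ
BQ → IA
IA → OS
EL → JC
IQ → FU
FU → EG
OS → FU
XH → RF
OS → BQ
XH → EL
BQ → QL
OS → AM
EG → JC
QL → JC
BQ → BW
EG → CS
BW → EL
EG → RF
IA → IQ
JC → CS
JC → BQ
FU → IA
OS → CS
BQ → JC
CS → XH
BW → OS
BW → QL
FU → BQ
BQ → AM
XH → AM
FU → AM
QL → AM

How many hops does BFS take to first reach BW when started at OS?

Level 0: OS
Level 1: AM, BQ, CS, FU, JC
Level 2: BW, EG, IA, IQ, QL, XH
Level 3: EL, RF
BW first appears at level 2.

2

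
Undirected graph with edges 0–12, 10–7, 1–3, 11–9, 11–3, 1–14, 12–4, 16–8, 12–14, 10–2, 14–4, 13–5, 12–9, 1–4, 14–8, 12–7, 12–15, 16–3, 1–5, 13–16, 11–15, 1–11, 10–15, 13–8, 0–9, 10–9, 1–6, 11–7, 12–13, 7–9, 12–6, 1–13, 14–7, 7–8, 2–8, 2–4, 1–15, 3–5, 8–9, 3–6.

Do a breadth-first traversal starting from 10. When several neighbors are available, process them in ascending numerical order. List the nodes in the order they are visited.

Visit 10; enqueue 2, 7, 9, 15 → queue [2, 7, 9, 15]
Visit 2; enqueue 4, 8 → queue [7, 9, 15, 4, 8]
Visit 7; enqueue 11, 12, 14 → queue [9, 15, 4, 8, 11, 12, 14]
Visit 9; enqueue 0 → queue [15, 4, 8, 11, 12, 14, 0]
Visit 15; enqueue 1 → queue [4, 8, 11, 12, 14, 0, 1]
Visit 4 → queue [8, 11, 12, 14, 0, 1]
Visit 8; enqueue 13, 16 → queue [11, 12, 14, 0, 1, 13, 16]
Visit 11; enqueue 3 → queue [12, 14, 0, 1, 13, 16, 3]
Visit 12; enqueue 6 → queue [14, 0, 1, 13, 16, 3, 6]
Visit 14 → queue [0, 1, 13, 16, 3, 6]
Visit 0 → queue [1, 13, 16, 3, 6]
Visit 1; enqueue 5 → queue [13, 16, 3, 6, 5]
Visit 13 → queue [16, 3, 6, 5]
Visit 16 → queue [3, 6, 5]
Visit 3 → queue [6, 5]
Visit 6 → queue [5]
Visit 5 → queue []

10 2 7 9 15 4 8 11 12 14 0 1 13 16 3 6 5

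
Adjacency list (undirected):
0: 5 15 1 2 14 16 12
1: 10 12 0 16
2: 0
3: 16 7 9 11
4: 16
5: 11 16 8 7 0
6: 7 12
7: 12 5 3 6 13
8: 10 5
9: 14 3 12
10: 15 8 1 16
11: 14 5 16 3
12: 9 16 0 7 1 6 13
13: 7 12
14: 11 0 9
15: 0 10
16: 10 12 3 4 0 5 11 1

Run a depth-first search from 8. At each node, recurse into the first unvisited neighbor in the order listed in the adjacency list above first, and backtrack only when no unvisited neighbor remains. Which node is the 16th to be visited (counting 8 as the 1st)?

Visit 8
8 → 10
10 → 15
15 → 0
0 → 5
5 → 11
11 → 14
14 → 9
9 → 3
3 → 16
16 → 12
12 → 7
7 → 6
7 → 13
12 → 1
16 → 4
0 → 2

Visit order: 8, 10, 15, 0, 5, 11, 14, 9, 3, 16, 12, 7, 6, 13, 1, 4, 2

4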